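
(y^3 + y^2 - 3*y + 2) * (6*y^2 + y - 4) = 6*y^5 + 7*y^4 - 21*y^3 + 5*y^2 + 14*y - 8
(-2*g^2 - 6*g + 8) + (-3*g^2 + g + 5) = -5*g^2 - 5*g + 13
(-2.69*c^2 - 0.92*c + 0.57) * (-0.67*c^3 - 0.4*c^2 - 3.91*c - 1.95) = 1.8023*c^5 + 1.6924*c^4 + 10.504*c^3 + 8.6147*c^2 - 0.4347*c - 1.1115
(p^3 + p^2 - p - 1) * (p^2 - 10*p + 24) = p^5 - 9*p^4 + 13*p^3 + 33*p^2 - 14*p - 24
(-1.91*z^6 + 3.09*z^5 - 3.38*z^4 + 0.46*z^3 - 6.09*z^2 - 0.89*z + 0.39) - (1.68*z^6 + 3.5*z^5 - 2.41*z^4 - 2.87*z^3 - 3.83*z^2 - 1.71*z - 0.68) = -3.59*z^6 - 0.41*z^5 - 0.97*z^4 + 3.33*z^3 - 2.26*z^2 + 0.82*z + 1.07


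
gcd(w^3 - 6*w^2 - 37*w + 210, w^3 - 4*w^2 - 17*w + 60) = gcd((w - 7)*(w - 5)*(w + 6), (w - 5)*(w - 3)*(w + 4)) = w - 5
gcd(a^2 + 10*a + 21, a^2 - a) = 1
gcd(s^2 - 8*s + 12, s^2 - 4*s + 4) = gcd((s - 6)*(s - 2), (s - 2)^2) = s - 2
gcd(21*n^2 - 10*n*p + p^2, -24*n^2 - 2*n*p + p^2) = 1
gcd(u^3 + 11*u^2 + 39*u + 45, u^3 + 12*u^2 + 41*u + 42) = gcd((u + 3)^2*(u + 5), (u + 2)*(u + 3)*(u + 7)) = u + 3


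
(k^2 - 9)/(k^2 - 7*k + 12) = (k + 3)/(k - 4)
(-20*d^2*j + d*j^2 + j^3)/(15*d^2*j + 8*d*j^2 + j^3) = (-4*d + j)/(3*d + j)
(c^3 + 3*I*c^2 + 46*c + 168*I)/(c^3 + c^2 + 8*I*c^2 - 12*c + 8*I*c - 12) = (c^2 - 3*I*c + 28)/(c^2 + c*(1 + 2*I) + 2*I)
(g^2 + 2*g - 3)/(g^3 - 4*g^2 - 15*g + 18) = 1/(g - 6)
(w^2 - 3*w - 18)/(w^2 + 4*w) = (w^2 - 3*w - 18)/(w*(w + 4))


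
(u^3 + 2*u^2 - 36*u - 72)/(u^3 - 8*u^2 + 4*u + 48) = (u + 6)/(u - 4)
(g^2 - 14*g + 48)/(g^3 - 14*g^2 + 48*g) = 1/g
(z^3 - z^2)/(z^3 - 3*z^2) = (z - 1)/(z - 3)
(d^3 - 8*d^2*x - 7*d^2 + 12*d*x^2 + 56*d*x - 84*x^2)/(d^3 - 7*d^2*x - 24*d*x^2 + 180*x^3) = (-d^2 + 2*d*x + 7*d - 14*x)/(-d^2 + d*x + 30*x^2)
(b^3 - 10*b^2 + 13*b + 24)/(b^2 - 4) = (b^3 - 10*b^2 + 13*b + 24)/(b^2 - 4)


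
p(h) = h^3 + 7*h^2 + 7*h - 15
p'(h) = 3*h^2 + 14*h + 7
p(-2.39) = -5.40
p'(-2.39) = -9.32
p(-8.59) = -192.45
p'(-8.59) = 108.10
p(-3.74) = 4.42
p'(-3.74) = -3.40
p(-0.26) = -16.36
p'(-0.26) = 3.56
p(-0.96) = -16.15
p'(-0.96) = -3.68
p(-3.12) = 0.93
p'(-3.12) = -7.48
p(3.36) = 125.48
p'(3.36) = 87.91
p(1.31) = 8.43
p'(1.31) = 30.49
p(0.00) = -15.00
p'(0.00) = 7.00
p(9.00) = 1344.00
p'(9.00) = 376.00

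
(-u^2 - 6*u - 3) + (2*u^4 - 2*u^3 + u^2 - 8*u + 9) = 2*u^4 - 2*u^3 - 14*u + 6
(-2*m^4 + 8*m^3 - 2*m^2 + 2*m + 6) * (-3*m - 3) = 6*m^5 - 18*m^4 - 18*m^3 - 24*m - 18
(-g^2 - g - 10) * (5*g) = -5*g^3 - 5*g^2 - 50*g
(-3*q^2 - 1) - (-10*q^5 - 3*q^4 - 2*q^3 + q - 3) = 10*q^5 + 3*q^4 + 2*q^3 - 3*q^2 - q + 2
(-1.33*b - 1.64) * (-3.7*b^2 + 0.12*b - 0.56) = 4.921*b^3 + 5.9084*b^2 + 0.548*b + 0.9184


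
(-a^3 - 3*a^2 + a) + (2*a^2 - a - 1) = -a^3 - a^2 - 1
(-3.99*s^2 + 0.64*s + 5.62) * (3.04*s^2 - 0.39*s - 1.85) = -12.1296*s^4 + 3.5017*s^3 + 24.2167*s^2 - 3.3758*s - 10.397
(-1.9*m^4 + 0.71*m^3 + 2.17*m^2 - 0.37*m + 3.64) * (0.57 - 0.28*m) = 0.532*m^5 - 1.2818*m^4 - 0.2029*m^3 + 1.3405*m^2 - 1.2301*m + 2.0748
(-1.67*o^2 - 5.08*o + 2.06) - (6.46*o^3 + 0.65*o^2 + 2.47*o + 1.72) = -6.46*o^3 - 2.32*o^2 - 7.55*o + 0.34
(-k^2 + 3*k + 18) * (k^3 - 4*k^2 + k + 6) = -k^5 + 7*k^4 + 5*k^3 - 75*k^2 + 36*k + 108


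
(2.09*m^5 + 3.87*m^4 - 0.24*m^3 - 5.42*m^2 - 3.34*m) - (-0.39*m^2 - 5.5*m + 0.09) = 2.09*m^5 + 3.87*m^4 - 0.24*m^3 - 5.03*m^2 + 2.16*m - 0.09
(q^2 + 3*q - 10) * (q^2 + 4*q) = q^4 + 7*q^3 + 2*q^2 - 40*q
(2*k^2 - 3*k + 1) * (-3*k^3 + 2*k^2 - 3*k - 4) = -6*k^5 + 13*k^4 - 15*k^3 + 3*k^2 + 9*k - 4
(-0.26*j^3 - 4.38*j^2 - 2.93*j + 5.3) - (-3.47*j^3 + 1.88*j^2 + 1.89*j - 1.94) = 3.21*j^3 - 6.26*j^2 - 4.82*j + 7.24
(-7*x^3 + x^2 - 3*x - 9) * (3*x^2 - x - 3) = -21*x^5 + 10*x^4 + 11*x^3 - 27*x^2 + 18*x + 27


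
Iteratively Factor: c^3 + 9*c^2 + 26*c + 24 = (c + 4)*(c^2 + 5*c + 6) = (c + 3)*(c + 4)*(c + 2)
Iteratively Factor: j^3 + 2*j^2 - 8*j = (j - 2)*(j^2 + 4*j) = (j - 2)*(j + 4)*(j)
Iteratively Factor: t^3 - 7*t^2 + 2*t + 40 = (t + 2)*(t^2 - 9*t + 20) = (t - 4)*(t + 2)*(t - 5)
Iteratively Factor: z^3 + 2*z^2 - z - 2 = (z + 2)*(z^2 - 1) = (z + 1)*(z + 2)*(z - 1)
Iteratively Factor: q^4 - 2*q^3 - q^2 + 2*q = (q + 1)*(q^3 - 3*q^2 + 2*q) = (q - 2)*(q + 1)*(q^2 - q) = (q - 2)*(q - 1)*(q + 1)*(q)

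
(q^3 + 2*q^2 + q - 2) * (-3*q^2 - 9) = -3*q^5 - 6*q^4 - 12*q^3 - 12*q^2 - 9*q + 18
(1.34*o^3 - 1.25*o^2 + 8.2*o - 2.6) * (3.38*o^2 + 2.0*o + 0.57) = 4.5292*o^5 - 1.545*o^4 + 25.9798*o^3 + 6.8995*o^2 - 0.526000000000001*o - 1.482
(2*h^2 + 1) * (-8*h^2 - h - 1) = -16*h^4 - 2*h^3 - 10*h^2 - h - 1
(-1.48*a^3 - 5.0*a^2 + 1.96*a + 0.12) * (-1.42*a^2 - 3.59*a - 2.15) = 2.1016*a^5 + 12.4132*a^4 + 18.3488*a^3 + 3.5432*a^2 - 4.6448*a - 0.258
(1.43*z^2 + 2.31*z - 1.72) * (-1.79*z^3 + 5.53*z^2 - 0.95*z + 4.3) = -2.5597*z^5 + 3.773*z^4 + 14.4946*z^3 - 5.5571*z^2 + 11.567*z - 7.396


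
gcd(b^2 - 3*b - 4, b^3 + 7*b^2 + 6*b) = b + 1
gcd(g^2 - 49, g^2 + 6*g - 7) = g + 7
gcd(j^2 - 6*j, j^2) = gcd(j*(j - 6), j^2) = j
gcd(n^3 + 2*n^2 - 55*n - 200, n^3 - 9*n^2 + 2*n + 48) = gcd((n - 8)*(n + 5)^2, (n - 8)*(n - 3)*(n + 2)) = n - 8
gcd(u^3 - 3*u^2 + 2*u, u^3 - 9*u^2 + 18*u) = u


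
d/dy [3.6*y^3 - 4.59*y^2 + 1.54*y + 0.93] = 10.8*y^2 - 9.18*y + 1.54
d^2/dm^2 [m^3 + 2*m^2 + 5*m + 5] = 6*m + 4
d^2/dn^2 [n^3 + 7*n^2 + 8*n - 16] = 6*n + 14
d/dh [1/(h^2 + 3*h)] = (-2*h - 3)/(h^2*(h + 3)^2)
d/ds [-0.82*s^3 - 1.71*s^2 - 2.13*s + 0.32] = -2.46*s^2 - 3.42*s - 2.13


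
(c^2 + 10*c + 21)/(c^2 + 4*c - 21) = (c + 3)/(c - 3)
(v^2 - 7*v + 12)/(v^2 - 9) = (v - 4)/(v + 3)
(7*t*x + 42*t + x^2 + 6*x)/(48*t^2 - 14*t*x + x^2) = (7*t*x + 42*t + x^2 + 6*x)/(48*t^2 - 14*t*x + x^2)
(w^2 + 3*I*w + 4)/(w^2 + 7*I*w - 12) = (w - I)/(w + 3*I)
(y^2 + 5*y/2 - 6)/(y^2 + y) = (y^2 + 5*y/2 - 6)/(y*(y + 1))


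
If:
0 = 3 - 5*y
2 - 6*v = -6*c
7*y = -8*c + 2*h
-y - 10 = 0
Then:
No Solution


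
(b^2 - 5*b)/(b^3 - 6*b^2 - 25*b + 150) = b/(b^2 - b - 30)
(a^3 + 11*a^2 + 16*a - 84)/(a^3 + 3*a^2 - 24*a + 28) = (a + 6)/(a - 2)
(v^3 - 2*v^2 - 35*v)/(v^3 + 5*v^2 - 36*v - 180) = v*(v - 7)/(v^2 - 36)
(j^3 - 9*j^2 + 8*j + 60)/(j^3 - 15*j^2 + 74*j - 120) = (j + 2)/(j - 4)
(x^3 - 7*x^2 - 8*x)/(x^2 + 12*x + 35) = x*(x^2 - 7*x - 8)/(x^2 + 12*x + 35)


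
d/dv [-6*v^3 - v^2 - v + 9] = -18*v^2 - 2*v - 1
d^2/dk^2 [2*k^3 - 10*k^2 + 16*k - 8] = 12*k - 20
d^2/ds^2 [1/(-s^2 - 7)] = 2*(7 - 3*s^2)/(s^2 + 7)^3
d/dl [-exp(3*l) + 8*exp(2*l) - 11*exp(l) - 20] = (-3*exp(2*l) + 16*exp(l) - 11)*exp(l)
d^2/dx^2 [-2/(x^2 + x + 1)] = 4*(x^2 + x - (2*x + 1)^2 + 1)/(x^2 + x + 1)^3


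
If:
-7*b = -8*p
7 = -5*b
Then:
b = -7/5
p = -49/40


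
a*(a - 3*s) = a^2 - 3*a*s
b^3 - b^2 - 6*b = b*(b - 3)*(b + 2)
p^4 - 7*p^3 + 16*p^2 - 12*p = p*(p - 3)*(p - 2)^2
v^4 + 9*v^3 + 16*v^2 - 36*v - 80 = (v - 2)*(v + 2)*(v + 4)*(v + 5)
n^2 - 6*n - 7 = (n - 7)*(n + 1)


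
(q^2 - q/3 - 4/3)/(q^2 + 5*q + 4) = (q - 4/3)/(q + 4)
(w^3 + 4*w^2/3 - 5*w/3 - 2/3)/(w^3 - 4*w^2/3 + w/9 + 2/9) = 3*(w + 2)/(3*w - 2)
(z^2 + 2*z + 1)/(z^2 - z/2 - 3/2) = 2*(z + 1)/(2*z - 3)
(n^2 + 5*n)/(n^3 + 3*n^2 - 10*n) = 1/(n - 2)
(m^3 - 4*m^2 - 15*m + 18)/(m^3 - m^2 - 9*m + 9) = (m - 6)/(m - 3)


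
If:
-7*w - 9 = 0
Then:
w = -9/7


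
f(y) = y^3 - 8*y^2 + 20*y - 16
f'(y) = 3*y^2 - 16*y + 20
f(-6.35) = -721.63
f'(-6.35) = 242.57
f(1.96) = -0.00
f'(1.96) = 0.16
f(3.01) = -1.01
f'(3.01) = -0.98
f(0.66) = -6.00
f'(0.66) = 10.75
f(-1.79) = -83.17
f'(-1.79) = 58.25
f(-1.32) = -58.64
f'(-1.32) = 46.35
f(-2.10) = -102.54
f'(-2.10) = 66.83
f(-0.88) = -40.48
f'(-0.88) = 36.40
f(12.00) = 800.00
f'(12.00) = 260.00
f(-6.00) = -640.00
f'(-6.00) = 224.00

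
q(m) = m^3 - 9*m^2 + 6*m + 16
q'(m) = 3*m^2 - 18*m + 6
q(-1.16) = -4.63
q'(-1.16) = 30.92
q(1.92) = 1.42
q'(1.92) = -17.50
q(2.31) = -5.84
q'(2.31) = -19.57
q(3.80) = -36.29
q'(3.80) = -19.08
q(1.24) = 11.51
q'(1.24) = -11.71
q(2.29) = -5.45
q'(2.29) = -19.49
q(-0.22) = 14.23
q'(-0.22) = 10.11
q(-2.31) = -58.21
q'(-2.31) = 63.59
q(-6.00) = -560.00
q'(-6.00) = 222.00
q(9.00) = 70.00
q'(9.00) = 87.00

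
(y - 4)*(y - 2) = y^2 - 6*y + 8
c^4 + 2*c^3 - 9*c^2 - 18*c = c*(c - 3)*(c + 2)*(c + 3)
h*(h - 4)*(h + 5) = h^3 + h^2 - 20*h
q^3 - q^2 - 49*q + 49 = (q - 7)*(q - 1)*(q + 7)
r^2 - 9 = (r - 3)*(r + 3)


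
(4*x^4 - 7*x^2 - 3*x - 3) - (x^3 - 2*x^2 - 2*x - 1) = 4*x^4 - x^3 - 5*x^2 - x - 2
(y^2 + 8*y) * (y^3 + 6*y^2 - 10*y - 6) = y^5 + 14*y^4 + 38*y^3 - 86*y^2 - 48*y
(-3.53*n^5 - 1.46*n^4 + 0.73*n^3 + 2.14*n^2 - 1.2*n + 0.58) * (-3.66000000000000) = 12.9198*n^5 + 5.3436*n^4 - 2.6718*n^3 - 7.8324*n^2 + 4.392*n - 2.1228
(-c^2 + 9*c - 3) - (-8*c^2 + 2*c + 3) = 7*c^2 + 7*c - 6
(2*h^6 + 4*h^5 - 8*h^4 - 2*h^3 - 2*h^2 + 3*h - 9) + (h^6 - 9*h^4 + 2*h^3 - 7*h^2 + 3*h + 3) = 3*h^6 + 4*h^5 - 17*h^4 - 9*h^2 + 6*h - 6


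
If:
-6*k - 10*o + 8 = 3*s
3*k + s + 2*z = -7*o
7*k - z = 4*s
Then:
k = 91*z/125 + 224/125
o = -93*z/125 - 152/125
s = 128*z/125 + 392/125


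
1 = 1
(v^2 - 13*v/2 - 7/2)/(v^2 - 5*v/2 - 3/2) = (v - 7)/(v - 3)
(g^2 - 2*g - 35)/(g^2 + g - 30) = (g^2 - 2*g - 35)/(g^2 + g - 30)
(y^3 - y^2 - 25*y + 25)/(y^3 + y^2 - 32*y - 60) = (y^2 - 6*y + 5)/(y^2 - 4*y - 12)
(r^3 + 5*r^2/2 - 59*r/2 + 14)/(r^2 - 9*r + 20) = (2*r^2 + 13*r - 7)/(2*(r - 5))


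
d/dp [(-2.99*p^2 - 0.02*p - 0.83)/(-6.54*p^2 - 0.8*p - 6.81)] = (2.2612*p^2 + 29.8674*p - 0.5278)/(42.7716*p^4 + 10.464*p^3 + 89.7148*p^2 + 10.896*p + 46.3761)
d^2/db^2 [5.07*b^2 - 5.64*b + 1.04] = 10.1400000000000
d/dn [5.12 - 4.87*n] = -4.87000000000000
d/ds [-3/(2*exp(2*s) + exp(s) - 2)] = (12*exp(s) + 3)*exp(s)/(2*exp(2*s) + exp(s) - 2)^2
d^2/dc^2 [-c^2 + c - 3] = -2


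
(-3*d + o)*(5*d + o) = -15*d^2 + 2*d*o + o^2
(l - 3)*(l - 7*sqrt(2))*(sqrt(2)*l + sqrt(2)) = sqrt(2)*l^3 - 14*l^2 - 2*sqrt(2)*l^2 - 3*sqrt(2)*l + 28*l + 42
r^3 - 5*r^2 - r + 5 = (r - 5)*(r - 1)*(r + 1)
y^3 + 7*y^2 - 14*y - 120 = (y - 4)*(y + 5)*(y + 6)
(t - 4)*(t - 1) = t^2 - 5*t + 4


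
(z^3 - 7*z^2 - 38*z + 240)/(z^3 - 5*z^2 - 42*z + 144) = (z - 5)/(z - 3)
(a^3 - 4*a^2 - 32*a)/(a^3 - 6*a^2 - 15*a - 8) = a*(a + 4)/(a^2 + 2*a + 1)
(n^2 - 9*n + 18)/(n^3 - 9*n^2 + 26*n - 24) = (n - 6)/(n^2 - 6*n + 8)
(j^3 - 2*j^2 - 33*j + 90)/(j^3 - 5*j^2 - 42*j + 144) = (j - 5)/(j - 8)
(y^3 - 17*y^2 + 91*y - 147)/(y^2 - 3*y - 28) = (y^2 - 10*y + 21)/(y + 4)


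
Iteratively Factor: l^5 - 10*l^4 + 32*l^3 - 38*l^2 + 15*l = (l - 5)*(l^4 - 5*l^3 + 7*l^2 - 3*l) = (l - 5)*(l - 1)*(l^3 - 4*l^2 + 3*l) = (l - 5)*(l - 1)^2*(l^2 - 3*l) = (l - 5)*(l - 3)*(l - 1)^2*(l)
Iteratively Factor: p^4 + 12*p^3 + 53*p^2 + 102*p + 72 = (p + 4)*(p^3 + 8*p^2 + 21*p + 18) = (p + 3)*(p + 4)*(p^2 + 5*p + 6) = (p + 3)^2*(p + 4)*(p + 2)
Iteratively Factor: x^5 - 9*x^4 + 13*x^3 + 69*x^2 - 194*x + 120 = (x - 4)*(x^4 - 5*x^3 - 7*x^2 + 41*x - 30) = (x - 4)*(x - 2)*(x^3 - 3*x^2 - 13*x + 15) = (x - 4)*(x - 2)*(x + 3)*(x^2 - 6*x + 5) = (x - 4)*(x - 2)*(x - 1)*(x + 3)*(x - 5)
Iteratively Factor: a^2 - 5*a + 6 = (a - 2)*(a - 3)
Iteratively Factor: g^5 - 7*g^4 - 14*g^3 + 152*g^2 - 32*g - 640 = (g + 4)*(g^4 - 11*g^3 + 30*g^2 + 32*g - 160) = (g - 4)*(g + 4)*(g^3 - 7*g^2 + 2*g + 40) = (g - 4)*(g + 2)*(g + 4)*(g^2 - 9*g + 20) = (g - 4)^2*(g + 2)*(g + 4)*(g - 5)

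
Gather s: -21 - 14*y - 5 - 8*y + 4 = -22*y - 22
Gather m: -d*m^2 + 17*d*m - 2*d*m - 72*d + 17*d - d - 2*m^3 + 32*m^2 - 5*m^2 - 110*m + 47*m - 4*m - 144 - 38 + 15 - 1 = -56*d - 2*m^3 + m^2*(27 - d) + m*(15*d - 67) - 168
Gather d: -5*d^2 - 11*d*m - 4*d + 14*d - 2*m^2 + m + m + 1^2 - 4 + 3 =-5*d^2 + d*(10 - 11*m) - 2*m^2 + 2*m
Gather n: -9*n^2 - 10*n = -9*n^2 - 10*n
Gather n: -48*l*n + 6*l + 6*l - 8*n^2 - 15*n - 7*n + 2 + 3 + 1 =12*l - 8*n^2 + n*(-48*l - 22) + 6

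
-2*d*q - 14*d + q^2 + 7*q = (-2*d + q)*(q + 7)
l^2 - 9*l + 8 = (l - 8)*(l - 1)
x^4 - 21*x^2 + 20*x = x*(x - 4)*(x - 1)*(x + 5)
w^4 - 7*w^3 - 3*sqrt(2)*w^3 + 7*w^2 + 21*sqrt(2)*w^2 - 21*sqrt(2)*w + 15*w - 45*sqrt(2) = (w - 5)*(w - 3)*(w + 1)*(w - 3*sqrt(2))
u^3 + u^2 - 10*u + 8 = (u - 2)*(u - 1)*(u + 4)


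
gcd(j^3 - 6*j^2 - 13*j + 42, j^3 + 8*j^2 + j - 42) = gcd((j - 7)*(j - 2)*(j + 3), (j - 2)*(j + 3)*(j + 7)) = j^2 + j - 6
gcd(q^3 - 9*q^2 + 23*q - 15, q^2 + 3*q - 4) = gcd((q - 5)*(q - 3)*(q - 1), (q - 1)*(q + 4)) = q - 1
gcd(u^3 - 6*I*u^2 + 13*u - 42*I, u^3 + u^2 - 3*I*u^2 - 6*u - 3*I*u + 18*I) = 1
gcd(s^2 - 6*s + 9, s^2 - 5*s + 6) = s - 3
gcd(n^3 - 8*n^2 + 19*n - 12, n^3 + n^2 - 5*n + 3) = n - 1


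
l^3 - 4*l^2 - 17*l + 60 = (l - 5)*(l - 3)*(l + 4)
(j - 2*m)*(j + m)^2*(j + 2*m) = j^4 + 2*j^3*m - 3*j^2*m^2 - 8*j*m^3 - 4*m^4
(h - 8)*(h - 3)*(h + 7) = h^3 - 4*h^2 - 53*h + 168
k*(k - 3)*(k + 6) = k^3 + 3*k^2 - 18*k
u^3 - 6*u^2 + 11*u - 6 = (u - 3)*(u - 2)*(u - 1)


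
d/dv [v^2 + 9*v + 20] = 2*v + 9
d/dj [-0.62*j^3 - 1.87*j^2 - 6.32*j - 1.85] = -1.86*j^2 - 3.74*j - 6.32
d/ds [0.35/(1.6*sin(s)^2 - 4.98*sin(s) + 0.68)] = (1.743 - 1.12*sin(s))*cos(s)/(1.6*sin(s)^2 - 4.98*sin(s) + 0.68)^2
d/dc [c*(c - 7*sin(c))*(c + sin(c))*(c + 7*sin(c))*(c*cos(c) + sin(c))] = -c^5*sin(c) - 2*c^4*sin(c)^2 + 6*c^4*cos(c) + c^4 + 147*c^3*sin(c)^3 + 6*c^3*sin(c)*cos(c) - 94*c^3*sin(c) + 196*c^2*sin(c)^4 - 294*c^2*sin(c)^2*cos(c) - 144*c^2*sin(c)^2 - 294*c*sin(c)^3*cos(c) - 98*c*sin(c)^3 - 49*sin(c)^4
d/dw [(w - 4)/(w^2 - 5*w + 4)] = -1/(w^2 - 2*w + 1)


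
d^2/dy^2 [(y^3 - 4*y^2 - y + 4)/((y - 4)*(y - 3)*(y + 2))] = 2*(y^3 + 15*y^2 + 3*y + 29)/(y^6 - 3*y^5 - 15*y^4 + 35*y^3 + 90*y^2 - 108*y - 216)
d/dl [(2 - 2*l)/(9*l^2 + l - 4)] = 2*(-9*l^2 - l + (l - 1)*(18*l + 1) + 4)/(9*l^2 + l - 4)^2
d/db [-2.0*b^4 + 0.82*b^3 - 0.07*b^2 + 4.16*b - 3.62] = -8.0*b^3 + 2.46*b^2 - 0.14*b + 4.16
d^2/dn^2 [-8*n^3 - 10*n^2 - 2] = -48*n - 20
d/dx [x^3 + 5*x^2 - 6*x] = 3*x^2 + 10*x - 6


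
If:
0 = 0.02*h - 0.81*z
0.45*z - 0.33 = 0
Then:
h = 29.70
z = 0.73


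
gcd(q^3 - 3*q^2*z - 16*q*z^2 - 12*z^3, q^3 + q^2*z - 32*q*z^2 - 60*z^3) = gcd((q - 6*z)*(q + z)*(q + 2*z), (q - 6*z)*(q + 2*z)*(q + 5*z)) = -q^2 + 4*q*z + 12*z^2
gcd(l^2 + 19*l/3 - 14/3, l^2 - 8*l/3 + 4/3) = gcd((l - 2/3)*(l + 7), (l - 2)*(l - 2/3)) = l - 2/3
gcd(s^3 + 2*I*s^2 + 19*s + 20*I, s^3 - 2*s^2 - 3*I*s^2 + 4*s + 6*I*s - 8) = s^2 - 3*I*s + 4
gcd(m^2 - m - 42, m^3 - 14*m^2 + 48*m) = 1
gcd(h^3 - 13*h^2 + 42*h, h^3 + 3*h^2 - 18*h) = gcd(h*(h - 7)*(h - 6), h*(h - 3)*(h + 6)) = h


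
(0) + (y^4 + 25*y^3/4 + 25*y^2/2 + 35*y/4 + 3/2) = y^4 + 25*y^3/4 + 25*y^2/2 + 35*y/4 + 3/2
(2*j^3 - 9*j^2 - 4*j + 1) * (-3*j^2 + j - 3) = -6*j^5 + 29*j^4 - 3*j^3 + 20*j^2 + 13*j - 3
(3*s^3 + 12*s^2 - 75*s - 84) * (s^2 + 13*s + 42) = 3*s^5 + 51*s^4 + 207*s^3 - 555*s^2 - 4242*s - 3528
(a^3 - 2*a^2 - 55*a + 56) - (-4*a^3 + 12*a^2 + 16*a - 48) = 5*a^3 - 14*a^2 - 71*a + 104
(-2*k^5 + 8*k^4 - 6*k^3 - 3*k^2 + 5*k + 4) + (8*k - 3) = -2*k^5 + 8*k^4 - 6*k^3 - 3*k^2 + 13*k + 1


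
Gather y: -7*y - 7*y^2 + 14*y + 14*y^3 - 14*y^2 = 14*y^3 - 21*y^2 + 7*y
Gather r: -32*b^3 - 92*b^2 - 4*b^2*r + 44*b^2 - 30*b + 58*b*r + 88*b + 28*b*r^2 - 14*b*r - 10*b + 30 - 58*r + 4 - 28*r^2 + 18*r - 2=-32*b^3 - 48*b^2 + 48*b + r^2*(28*b - 28) + r*(-4*b^2 + 44*b - 40) + 32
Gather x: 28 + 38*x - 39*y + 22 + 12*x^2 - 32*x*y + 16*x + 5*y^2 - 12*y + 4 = 12*x^2 + x*(54 - 32*y) + 5*y^2 - 51*y + 54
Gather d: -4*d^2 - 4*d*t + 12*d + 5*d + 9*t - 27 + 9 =-4*d^2 + d*(17 - 4*t) + 9*t - 18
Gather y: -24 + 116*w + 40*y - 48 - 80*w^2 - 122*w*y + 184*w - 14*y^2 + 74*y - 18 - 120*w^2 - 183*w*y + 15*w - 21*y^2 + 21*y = -200*w^2 + 315*w - 35*y^2 + y*(135 - 305*w) - 90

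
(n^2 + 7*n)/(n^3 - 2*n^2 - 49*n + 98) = n/(n^2 - 9*n + 14)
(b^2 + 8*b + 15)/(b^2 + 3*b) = (b + 5)/b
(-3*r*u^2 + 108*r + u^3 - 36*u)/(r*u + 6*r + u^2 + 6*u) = (-3*r*u + 18*r + u^2 - 6*u)/(r + u)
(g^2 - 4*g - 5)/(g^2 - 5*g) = (g + 1)/g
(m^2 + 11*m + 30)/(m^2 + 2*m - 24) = (m + 5)/(m - 4)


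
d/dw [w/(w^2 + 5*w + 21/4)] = 4*(21 - 4*w^2)/(16*w^4 + 160*w^3 + 568*w^2 + 840*w + 441)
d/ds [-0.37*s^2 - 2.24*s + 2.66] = -0.74*s - 2.24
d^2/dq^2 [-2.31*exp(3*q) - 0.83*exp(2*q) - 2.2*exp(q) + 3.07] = (-20.79*exp(2*q) - 3.32*exp(q) - 2.2)*exp(q)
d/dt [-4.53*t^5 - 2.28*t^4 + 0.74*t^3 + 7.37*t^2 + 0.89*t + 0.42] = -22.65*t^4 - 9.12*t^3 + 2.22*t^2 + 14.74*t + 0.89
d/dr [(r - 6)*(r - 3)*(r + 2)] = r*(3*r - 14)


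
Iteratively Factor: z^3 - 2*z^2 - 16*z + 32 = (z - 4)*(z^2 + 2*z - 8) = (z - 4)*(z + 4)*(z - 2)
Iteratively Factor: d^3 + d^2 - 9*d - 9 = (d + 1)*(d^2 - 9) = (d + 1)*(d + 3)*(d - 3)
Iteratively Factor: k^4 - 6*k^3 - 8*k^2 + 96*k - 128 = (k - 2)*(k^3 - 4*k^2 - 16*k + 64) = (k - 4)*(k - 2)*(k^2 - 16) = (k - 4)*(k - 2)*(k + 4)*(k - 4)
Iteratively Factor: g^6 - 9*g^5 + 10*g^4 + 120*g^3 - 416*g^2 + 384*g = (g - 4)*(g^5 - 5*g^4 - 10*g^3 + 80*g^2 - 96*g) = (g - 4)*(g - 3)*(g^4 - 2*g^3 - 16*g^2 + 32*g) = (g - 4)*(g - 3)*(g - 2)*(g^3 - 16*g) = (g - 4)^2*(g - 3)*(g - 2)*(g^2 + 4*g) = g*(g - 4)^2*(g - 3)*(g - 2)*(g + 4)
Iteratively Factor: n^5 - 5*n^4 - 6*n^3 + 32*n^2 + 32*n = (n - 4)*(n^4 - n^3 - 10*n^2 - 8*n) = (n - 4)*(n + 1)*(n^3 - 2*n^2 - 8*n) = (n - 4)^2*(n + 1)*(n^2 + 2*n) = (n - 4)^2*(n + 1)*(n + 2)*(n)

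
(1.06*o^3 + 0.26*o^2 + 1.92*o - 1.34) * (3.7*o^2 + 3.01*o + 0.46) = 3.922*o^5 + 4.1526*o^4 + 8.3742*o^3 + 0.940799999999999*o^2 - 3.1502*o - 0.6164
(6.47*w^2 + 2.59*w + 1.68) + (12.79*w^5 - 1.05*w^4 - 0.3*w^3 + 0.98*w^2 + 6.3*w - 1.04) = 12.79*w^5 - 1.05*w^4 - 0.3*w^3 + 7.45*w^2 + 8.89*w + 0.64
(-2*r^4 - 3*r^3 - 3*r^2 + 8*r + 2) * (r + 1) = -2*r^5 - 5*r^4 - 6*r^3 + 5*r^2 + 10*r + 2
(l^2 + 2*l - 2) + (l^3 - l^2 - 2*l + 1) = l^3 - 1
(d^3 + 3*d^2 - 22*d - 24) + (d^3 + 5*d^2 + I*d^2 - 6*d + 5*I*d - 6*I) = 2*d^3 + 8*d^2 + I*d^2 - 28*d + 5*I*d - 24 - 6*I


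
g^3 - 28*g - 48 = (g - 6)*(g + 2)*(g + 4)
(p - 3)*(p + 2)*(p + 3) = p^3 + 2*p^2 - 9*p - 18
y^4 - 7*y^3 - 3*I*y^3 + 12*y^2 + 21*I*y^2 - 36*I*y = y*(y - 4)*(y - 3)*(y - 3*I)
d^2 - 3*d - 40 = (d - 8)*(d + 5)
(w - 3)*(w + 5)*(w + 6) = w^3 + 8*w^2 - 3*w - 90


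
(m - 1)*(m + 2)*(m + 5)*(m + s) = m^4 + m^3*s + 6*m^3 + 6*m^2*s + 3*m^2 + 3*m*s - 10*m - 10*s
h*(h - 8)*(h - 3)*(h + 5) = h^4 - 6*h^3 - 31*h^2 + 120*h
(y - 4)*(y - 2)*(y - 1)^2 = y^4 - 8*y^3 + 21*y^2 - 22*y + 8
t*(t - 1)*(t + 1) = t^3 - t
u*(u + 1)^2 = u^3 + 2*u^2 + u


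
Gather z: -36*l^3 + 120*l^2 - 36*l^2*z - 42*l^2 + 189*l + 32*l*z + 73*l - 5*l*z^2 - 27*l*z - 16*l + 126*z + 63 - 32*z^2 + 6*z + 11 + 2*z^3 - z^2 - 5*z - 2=-36*l^3 + 78*l^2 + 246*l + 2*z^3 + z^2*(-5*l - 33) + z*(-36*l^2 + 5*l + 127) + 72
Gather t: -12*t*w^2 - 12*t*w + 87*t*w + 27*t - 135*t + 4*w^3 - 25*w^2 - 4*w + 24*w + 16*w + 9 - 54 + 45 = t*(-12*w^2 + 75*w - 108) + 4*w^3 - 25*w^2 + 36*w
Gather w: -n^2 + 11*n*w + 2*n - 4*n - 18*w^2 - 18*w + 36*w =-n^2 - 2*n - 18*w^2 + w*(11*n + 18)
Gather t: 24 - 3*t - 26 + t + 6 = 4 - 2*t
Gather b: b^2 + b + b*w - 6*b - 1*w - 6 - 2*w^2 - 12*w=b^2 + b*(w - 5) - 2*w^2 - 13*w - 6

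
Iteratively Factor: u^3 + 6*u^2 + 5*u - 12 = (u + 4)*(u^2 + 2*u - 3) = (u + 3)*(u + 4)*(u - 1)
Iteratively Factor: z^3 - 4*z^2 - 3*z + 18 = (z - 3)*(z^2 - z - 6) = (z - 3)*(z + 2)*(z - 3)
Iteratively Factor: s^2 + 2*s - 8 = (s + 4)*(s - 2)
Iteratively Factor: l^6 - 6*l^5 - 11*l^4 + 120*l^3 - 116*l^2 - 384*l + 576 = (l - 4)*(l^5 - 2*l^4 - 19*l^3 + 44*l^2 + 60*l - 144) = (l - 4)*(l - 3)*(l^4 + l^3 - 16*l^2 - 4*l + 48) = (l - 4)*(l - 3)*(l + 2)*(l^3 - l^2 - 14*l + 24) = (l - 4)*(l - 3)*(l - 2)*(l + 2)*(l^2 + l - 12) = (l - 4)*(l - 3)*(l - 2)*(l + 2)*(l + 4)*(l - 3)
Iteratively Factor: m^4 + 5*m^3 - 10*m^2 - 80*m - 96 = (m + 4)*(m^3 + m^2 - 14*m - 24) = (m - 4)*(m + 4)*(m^2 + 5*m + 6) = (m - 4)*(m + 2)*(m + 4)*(m + 3)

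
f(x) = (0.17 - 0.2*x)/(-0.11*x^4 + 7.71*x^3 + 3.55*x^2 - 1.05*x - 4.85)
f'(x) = (0.17 - 0.2*x)*(0.44*x^3 - 23.13*x^2 - 7.1*x + 1.05)/(-0.11*x^4 + 7.71*x^3 + 3.55*x^2 - 1.05*x - 4.85)^2 - 0.2/(-0.11*x^4 + 7.71*x^3 + 3.55*x^2 - 1.05*x - 4.85)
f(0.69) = -0.02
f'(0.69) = -0.10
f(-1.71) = -0.02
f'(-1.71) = -0.02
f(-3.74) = -0.00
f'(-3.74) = -0.00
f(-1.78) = -0.01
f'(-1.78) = -0.02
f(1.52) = -0.00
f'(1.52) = 0.00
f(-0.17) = -0.04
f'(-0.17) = 0.06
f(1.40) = -0.01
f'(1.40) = 0.00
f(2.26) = -0.00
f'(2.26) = 0.00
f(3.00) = -0.00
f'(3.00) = 0.00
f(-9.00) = -0.00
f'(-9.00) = -0.00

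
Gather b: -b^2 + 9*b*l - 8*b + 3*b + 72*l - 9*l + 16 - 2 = -b^2 + b*(9*l - 5) + 63*l + 14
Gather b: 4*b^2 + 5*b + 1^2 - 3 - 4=4*b^2 + 5*b - 6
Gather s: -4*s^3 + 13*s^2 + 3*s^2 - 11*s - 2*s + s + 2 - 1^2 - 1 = -4*s^3 + 16*s^2 - 12*s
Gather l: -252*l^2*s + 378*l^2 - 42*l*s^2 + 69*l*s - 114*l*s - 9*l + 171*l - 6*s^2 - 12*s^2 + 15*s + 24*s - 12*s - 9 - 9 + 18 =l^2*(378 - 252*s) + l*(-42*s^2 - 45*s + 162) - 18*s^2 + 27*s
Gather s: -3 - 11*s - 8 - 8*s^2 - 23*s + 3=-8*s^2 - 34*s - 8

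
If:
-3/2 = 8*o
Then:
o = -3/16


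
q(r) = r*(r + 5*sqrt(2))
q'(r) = 2*r + 5*sqrt(2)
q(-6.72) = -2.36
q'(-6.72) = -6.37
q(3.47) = 36.58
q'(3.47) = 14.01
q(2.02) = 18.36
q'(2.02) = 11.11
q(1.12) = 9.17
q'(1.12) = 9.31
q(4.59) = 53.52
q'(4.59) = 16.25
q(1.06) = 8.62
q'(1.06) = 9.19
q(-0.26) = -1.77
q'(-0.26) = 6.55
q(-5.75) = -7.60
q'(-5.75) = -4.43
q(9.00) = 144.64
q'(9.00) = 25.07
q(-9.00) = 17.36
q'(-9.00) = -10.93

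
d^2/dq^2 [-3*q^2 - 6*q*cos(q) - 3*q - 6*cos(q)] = 6*q*cos(q) + 12*sin(q) + 6*cos(q) - 6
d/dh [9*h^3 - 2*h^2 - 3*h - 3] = 27*h^2 - 4*h - 3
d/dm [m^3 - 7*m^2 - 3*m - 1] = 3*m^2 - 14*m - 3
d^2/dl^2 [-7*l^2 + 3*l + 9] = -14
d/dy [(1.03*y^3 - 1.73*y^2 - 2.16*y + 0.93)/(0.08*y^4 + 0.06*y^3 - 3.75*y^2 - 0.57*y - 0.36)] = (-0.0824*y^6 + 0.2768*y^5 - 3.2403*y^4 - 1.2126*y^3 - 8.3937*y^2 + 8.2206*y + 1.3077)/(0.0064*y^8 + 0.0096*y^7 - 0.5964*y^6 - 0.5412*y^5 + 13.9365*y^4 + 4.2318*y^3 + 3.0249*y^2 + 0.4104*y + 0.1296)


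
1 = 1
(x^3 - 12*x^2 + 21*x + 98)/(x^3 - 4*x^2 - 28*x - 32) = (x^2 - 14*x + 49)/(x^2 - 6*x - 16)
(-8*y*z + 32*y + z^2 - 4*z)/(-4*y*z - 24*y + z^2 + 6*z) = (8*y*z - 32*y - z^2 + 4*z)/(4*y*z + 24*y - z^2 - 6*z)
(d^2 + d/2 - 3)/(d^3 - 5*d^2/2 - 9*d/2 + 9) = 1/(d - 3)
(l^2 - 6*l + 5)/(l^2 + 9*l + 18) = (l^2 - 6*l + 5)/(l^2 + 9*l + 18)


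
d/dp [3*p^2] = 6*p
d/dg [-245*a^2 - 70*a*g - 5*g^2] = -70*a - 10*g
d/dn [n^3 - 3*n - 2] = 3*n^2 - 3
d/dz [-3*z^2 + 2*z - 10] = 2 - 6*z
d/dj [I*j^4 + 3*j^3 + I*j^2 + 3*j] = 4*I*j^3 + 9*j^2 + 2*I*j + 3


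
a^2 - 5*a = a*(a - 5)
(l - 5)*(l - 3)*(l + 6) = l^3 - 2*l^2 - 33*l + 90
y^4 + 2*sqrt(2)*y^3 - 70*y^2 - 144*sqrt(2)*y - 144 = (y - 6*sqrt(2))*(y + sqrt(2))^2*(y + 6*sqrt(2))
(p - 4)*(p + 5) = p^2 + p - 20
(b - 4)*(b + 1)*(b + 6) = b^3 + 3*b^2 - 22*b - 24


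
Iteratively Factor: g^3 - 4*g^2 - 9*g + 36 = (g - 4)*(g^2 - 9) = (g - 4)*(g - 3)*(g + 3)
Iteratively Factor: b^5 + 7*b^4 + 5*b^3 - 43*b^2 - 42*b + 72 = (b + 3)*(b^4 + 4*b^3 - 7*b^2 - 22*b + 24) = (b - 2)*(b + 3)*(b^3 + 6*b^2 + 5*b - 12) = (b - 2)*(b + 3)^2*(b^2 + 3*b - 4) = (b - 2)*(b - 1)*(b + 3)^2*(b + 4)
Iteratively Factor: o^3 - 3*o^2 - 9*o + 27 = (o - 3)*(o^2 - 9) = (o - 3)*(o + 3)*(o - 3)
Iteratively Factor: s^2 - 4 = (s - 2)*(s + 2)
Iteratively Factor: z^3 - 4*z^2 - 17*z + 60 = (z - 5)*(z^2 + z - 12) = (z - 5)*(z - 3)*(z + 4)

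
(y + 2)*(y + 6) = y^2 + 8*y + 12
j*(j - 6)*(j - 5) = j^3 - 11*j^2 + 30*j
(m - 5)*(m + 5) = m^2 - 25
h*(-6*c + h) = -6*c*h + h^2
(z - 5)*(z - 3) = z^2 - 8*z + 15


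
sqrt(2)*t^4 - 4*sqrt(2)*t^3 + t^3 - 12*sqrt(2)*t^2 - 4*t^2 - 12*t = t*(t - 6)*(t + 2)*(sqrt(2)*t + 1)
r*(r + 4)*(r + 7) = r^3 + 11*r^2 + 28*r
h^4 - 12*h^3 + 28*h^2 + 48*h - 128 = (h - 8)*(h - 4)*(h - 2)*(h + 2)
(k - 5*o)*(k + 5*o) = k^2 - 25*o^2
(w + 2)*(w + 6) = w^2 + 8*w + 12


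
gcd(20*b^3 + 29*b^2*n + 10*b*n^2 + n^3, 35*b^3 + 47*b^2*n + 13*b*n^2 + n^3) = 5*b^2 + 6*b*n + n^2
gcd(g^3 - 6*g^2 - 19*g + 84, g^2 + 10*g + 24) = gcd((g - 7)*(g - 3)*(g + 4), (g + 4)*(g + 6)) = g + 4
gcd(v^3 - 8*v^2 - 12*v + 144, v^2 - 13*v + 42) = v - 6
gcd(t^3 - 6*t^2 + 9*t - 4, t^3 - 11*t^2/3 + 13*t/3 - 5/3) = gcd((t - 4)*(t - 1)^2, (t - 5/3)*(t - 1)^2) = t^2 - 2*t + 1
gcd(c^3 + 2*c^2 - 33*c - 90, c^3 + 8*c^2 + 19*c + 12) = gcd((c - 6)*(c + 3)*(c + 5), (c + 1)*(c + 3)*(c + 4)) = c + 3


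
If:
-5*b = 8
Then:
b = -8/5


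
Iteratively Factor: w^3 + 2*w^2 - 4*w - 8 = (w + 2)*(w^2 - 4) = (w + 2)^2*(w - 2)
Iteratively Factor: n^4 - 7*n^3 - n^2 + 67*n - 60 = (n - 4)*(n^3 - 3*n^2 - 13*n + 15) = (n - 4)*(n - 1)*(n^2 - 2*n - 15) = (n - 5)*(n - 4)*(n - 1)*(n + 3)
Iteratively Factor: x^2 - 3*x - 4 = (x - 4)*(x + 1)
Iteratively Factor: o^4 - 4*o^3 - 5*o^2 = (o + 1)*(o^3 - 5*o^2) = (o - 5)*(o + 1)*(o^2) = o*(o - 5)*(o + 1)*(o)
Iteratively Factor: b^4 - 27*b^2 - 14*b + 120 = (b + 3)*(b^3 - 3*b^2 - 18*b + 40) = (b + 3)*(b + 4)*(b^2 - 7*b + 10) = (b - 5)*(b + 3)*(b + 4)*(b - 2)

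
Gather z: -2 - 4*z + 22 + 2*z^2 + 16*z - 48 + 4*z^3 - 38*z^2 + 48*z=4*z^3 - 36*z^2 + 60*z - 28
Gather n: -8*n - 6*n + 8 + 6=14 - 14*n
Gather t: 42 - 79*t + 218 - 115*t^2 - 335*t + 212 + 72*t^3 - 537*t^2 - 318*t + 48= 72*t^3 - 652*t^2 - 732*t + 520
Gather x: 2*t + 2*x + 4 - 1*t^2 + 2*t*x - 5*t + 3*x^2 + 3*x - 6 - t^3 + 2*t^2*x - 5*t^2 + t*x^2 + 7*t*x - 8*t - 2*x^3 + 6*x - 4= -t^3 - 6*t^2 - 11*t - 2*x^3 + x^2*(t + 3) + x*(2*t^2 + 9*t + 11) - 6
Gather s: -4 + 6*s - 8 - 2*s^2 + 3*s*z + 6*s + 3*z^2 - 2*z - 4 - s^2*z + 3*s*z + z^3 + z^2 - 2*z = s^2*(-z - 2) + s*(6*z + 12) + z^3 + 4*z^2 - 4*z - 16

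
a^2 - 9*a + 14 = (a - 7)*(a - 2)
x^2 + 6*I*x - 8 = (x + 2*I)*(x + 4*I)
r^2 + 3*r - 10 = (r - 2)*(r + 5)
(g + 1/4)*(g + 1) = g^2 + 5*g/4 + 1/4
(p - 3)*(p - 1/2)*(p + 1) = p^3 - 5*p^2/2 - 2*p + 3/2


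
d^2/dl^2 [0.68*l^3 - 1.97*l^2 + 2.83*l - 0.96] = 4.08*l - 3.94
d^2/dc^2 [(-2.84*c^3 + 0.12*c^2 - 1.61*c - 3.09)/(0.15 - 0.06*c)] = (0.020448*c^3 - 0.15336*c^2 + 0.3834*c + 0.045828)/(0.000216*c^3 - 0.00162*c^2 + 0.00405*c - 0.003375)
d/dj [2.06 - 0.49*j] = -0.490000000000000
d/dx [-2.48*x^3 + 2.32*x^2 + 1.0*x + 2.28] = -7.44*x^2 + 4.64*x + 1.0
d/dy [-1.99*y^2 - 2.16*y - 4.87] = -3.98*y - 2.16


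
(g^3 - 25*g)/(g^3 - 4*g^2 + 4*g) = (g^2 - 25)/(g^2 - 4*g + 4)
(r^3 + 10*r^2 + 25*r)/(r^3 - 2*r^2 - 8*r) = (r^2 + 10*r + 25)/(r^2 - 2*r - 8)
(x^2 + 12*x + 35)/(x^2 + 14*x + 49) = (x + 5)/(x + 7)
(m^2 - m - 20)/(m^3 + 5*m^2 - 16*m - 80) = (m - 5)/(m^2 + m - 20)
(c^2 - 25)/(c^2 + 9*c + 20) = (c - 5)/(c + 4)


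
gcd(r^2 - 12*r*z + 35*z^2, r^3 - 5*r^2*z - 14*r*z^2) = -r + 7*z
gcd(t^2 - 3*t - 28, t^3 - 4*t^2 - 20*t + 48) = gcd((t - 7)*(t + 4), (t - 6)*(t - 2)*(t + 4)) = t + 4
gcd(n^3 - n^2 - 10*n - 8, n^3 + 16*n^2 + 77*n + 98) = n + 2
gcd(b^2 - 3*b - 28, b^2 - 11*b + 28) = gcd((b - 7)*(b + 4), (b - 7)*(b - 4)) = b - 7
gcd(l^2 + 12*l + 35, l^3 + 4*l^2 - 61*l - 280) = l^2 + 12*l + 35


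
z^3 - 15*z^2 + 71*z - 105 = (z - 7)*(z - 5)*(z - 3)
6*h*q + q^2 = q*(6*h + q)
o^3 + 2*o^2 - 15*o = o*(o - 3)*(o + 5)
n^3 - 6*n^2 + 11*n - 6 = (n - 3)*(n - 2)*(n - 1)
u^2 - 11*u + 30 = (u - 6)*(u - 5)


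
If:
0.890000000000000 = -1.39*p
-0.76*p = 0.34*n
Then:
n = 1.43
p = -0.64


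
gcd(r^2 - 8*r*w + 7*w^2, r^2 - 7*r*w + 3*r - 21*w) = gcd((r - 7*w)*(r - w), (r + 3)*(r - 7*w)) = r - 7*w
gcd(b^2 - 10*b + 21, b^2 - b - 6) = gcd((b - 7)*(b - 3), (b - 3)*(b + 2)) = b - 3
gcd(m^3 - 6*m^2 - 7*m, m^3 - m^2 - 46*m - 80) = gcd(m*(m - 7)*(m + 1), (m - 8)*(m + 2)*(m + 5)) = 1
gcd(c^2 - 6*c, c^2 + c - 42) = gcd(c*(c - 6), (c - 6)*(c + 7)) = c - 6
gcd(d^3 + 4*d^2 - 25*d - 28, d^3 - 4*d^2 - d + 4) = d^2 - 3*d - 4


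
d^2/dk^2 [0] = 0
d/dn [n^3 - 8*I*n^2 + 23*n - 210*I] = 3*n^2 - 16*I*n + 23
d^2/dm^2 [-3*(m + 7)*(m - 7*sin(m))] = -21*(m + 7)*sin(m) + 42*cos(m) - 6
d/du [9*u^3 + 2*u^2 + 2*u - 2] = 27*u^2 + 4*u + 2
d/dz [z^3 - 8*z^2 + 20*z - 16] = 3*z^2 - 16*z + 20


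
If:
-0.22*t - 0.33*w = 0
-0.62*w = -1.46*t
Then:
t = 0.00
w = 0.00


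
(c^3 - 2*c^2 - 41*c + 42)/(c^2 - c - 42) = c - 1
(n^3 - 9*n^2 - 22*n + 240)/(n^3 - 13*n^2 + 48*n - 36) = (n^2 - 3*n - 40)/(n^2 - 7*n + 6)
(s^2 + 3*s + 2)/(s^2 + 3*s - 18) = (s^2 + 3*s + 2)/(s^2 + 3*s - 18)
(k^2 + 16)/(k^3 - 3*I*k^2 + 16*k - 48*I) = 1/(k - 3*I)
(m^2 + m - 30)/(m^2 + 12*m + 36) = (m - 5)/(m + 6)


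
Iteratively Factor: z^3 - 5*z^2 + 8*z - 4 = (z - 2)*(z^2 - 3*z + 2) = (z - 2)^2*(z - 1)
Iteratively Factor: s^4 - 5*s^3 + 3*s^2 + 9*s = (s + 1)*(s^3 - 6*s^2 + 9*s) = (s - 3)*(s + 1)*(s^2 - 3*s) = s*(s - 3)*(s + 1)*(s - 3)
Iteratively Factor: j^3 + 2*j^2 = (j + 2)*(j^2) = j*(j + 2)*(j)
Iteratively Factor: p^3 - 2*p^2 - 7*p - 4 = (p + 1)*(p^2 - 3*p - 4) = (p - 4)*(p + 1)*(p + 1)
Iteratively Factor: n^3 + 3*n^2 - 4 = (n + 2)*(n^2 + n - 2) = (n + 2)^2*(n - 1)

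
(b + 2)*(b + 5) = b^2 + 7*b + 10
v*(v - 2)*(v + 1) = v^3 - v^2 - 2*v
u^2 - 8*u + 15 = (u - 5)*(u - 3)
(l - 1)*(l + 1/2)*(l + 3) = l^3 + 5*l^2/2 - 2*l - 3/2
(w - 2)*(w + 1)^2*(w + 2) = w^4 + 2*w^3 - 3*w^2 - 8*w - 4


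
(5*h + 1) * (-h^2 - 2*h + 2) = -5*h^3 - 11*h^2 + 8*h + 2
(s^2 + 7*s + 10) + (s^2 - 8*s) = 2*s^2 - s + 10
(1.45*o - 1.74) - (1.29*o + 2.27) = 0.16*o - 4.01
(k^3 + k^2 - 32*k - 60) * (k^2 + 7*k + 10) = k^5 + 8*k^4 - 15*k^3 - 274*k^2 - 740*k - 600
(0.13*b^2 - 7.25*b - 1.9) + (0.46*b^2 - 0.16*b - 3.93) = 0.59*b^2 - 7.41*b - 5.83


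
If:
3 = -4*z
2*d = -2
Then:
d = -1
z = -3/4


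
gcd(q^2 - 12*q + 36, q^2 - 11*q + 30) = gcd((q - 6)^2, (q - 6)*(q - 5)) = q - 6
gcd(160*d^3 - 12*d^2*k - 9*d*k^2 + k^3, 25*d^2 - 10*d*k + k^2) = 5*d - k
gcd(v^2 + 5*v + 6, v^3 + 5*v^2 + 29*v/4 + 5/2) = v + 2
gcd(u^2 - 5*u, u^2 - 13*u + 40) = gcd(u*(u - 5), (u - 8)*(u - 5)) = u - 5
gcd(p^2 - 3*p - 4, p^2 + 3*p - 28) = p - 4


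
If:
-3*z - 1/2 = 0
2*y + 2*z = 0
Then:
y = 1/6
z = -1/6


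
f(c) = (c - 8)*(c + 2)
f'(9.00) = 12.00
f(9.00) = 11.00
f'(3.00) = 0.00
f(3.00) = -25.00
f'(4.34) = 2.68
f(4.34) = -23.20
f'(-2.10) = -10.20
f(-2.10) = 1.01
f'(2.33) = -1.34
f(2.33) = -24.55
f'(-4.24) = -14.48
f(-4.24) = 27.42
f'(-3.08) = -12.16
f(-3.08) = 11.97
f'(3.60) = 1.20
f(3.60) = -24.64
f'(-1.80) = -9.60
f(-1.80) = -1.96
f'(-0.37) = -6.74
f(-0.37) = -13.64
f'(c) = 2*c - 6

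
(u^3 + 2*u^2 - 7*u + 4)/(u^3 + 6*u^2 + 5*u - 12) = (u - 1)/(u + 3)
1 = 1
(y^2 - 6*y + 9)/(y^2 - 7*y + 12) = (y - 3)/(y - 4)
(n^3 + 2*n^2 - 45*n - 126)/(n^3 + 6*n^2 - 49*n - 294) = (n + 3)/(n + 7)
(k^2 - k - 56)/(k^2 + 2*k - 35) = (k - 8)/(k - 5)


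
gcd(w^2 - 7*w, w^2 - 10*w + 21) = w - 7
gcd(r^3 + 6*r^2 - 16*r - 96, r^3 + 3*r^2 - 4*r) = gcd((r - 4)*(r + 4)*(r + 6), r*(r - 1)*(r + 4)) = r + 4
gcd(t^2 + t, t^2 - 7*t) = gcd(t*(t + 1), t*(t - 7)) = t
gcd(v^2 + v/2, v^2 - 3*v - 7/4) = v + 1/2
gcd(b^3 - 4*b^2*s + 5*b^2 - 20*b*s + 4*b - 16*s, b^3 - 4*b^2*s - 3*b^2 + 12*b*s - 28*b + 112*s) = -b^2 + 4*b*s - 4*b + 16*s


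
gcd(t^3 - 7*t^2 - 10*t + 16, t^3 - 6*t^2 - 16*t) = t^2 - 6*t - 16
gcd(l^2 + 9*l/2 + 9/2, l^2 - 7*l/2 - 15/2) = l + 3/2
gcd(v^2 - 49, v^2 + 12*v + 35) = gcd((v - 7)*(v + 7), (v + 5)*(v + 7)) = v + 7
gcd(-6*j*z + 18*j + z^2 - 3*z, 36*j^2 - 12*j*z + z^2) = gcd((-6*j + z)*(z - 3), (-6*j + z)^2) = -6*j + z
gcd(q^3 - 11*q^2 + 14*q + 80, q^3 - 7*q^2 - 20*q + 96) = q - 8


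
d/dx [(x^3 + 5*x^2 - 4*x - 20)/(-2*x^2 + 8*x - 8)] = (-x^2 + 4*x + 24)/(2*(x^2 - 4*x + 4))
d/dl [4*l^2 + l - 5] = 8*l + 1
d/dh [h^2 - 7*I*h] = 2*h - 7*I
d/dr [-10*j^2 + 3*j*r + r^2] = 3*j + 2*r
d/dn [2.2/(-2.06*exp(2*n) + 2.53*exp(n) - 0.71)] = (9.064*exp(n) - 5.566)*exp(n)/(2.06*exp(2*n) - 2.53*exp(n) + 0.71)^2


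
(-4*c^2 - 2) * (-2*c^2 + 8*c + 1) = 8*c^4 - 32*c^3 - 16*c - 2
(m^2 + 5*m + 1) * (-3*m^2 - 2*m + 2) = -3*m^4 - 17*m^3 - 11*m^2 + 8*m + 2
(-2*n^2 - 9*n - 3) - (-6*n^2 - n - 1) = 4*n^2 - 8*n - 2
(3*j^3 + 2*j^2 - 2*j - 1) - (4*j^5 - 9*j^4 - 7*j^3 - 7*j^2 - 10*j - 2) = -4*j^5 + 9*j^4 + 10*j^3 + 9*j^2 + 8*j + 1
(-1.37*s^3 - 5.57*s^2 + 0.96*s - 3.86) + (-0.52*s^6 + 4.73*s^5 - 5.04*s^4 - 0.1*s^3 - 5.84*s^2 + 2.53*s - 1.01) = -0.52*s^6 + 4.73*s^5 - 5.04*s^4 - 1.47*s^3 - 11.41*s^2 + 3.49*s - 4.87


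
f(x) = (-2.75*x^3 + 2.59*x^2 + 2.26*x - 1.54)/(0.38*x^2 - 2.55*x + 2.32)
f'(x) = (2.55 - 0.76*x)*(-2.75*x^3 + 2.59*x^2 + 2.26*x - 1.54)/(0.38*x^2 - 2.55*x + 2.32)^2 + (-8.25*x^2 + 5.18*x + 2.26)/(0.38*x^2 - 2.55*x + 2.32) = (-1.045*x^4 + 14.025*x^3 - 26.6033*x^2 + 13.188*x + 1.3162)/(0.1444*x^4 - 1.938*x^3 + 8.2657*x^2 - 11.832*x + 5.3824)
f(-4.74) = 14.77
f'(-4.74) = -5.09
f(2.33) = 10.91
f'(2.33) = 14.09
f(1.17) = -1.71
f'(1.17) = 40.57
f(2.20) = 9.18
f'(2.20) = 12.56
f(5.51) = 1913.06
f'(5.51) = 17311.03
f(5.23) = 501.74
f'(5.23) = 1463.99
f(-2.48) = 4.62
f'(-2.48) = -3.72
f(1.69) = 3.98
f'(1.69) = 8.31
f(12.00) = -164.65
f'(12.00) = -1.58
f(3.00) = 23.93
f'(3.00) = 26.17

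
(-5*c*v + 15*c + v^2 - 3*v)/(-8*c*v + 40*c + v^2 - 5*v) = (5*c*v - 15*c - v^2 + 3*v)/(8*c*v - 40*c - v^2 + 5*v)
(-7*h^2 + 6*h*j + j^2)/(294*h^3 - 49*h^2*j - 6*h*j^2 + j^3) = (-h + j)/(42*h^2 - 13*h*j + j^2)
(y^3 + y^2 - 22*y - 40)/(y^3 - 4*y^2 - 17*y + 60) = (y + 2)/(y - 3)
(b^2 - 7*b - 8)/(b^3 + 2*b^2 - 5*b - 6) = (b - 8)/(b^2 + b - 6)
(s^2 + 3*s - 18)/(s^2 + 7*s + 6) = (s - 3)/(s + 1)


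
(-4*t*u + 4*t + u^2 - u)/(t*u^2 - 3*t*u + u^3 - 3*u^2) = (-4*t*u + 4*t + u^2 - u)/(u*(t*u - 3*t + u^2 - 3*u))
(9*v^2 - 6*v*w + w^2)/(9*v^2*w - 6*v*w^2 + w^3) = 1/w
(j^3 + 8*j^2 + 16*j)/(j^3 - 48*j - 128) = j/(j - 8)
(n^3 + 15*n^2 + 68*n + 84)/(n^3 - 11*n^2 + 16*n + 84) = (n^2 + 13*n + 42)/(n^2 - 13*n + 42)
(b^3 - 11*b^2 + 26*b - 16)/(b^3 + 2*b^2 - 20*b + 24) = (b^2 - 9*b + 8)/(b^2 + 4*b - 12)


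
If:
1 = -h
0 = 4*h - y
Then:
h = -1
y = -4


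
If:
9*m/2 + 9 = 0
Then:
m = -2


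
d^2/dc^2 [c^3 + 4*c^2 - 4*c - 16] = 6*c + 8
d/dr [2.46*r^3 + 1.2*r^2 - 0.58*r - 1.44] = 7.38*r^2 + 2.4*r - 0.58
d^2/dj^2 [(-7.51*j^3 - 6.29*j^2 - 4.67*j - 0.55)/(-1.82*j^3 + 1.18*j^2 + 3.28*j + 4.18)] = (73.926944*j^6 + 361.803624*j^5 + 872.575704*j^4 + 758.604344*j^3 + 842.866992*j^2 + 686.977896*j + 98.156256)/(6.028568*j^9 - 11.725896*j^8 - 24.991512*j^7 - 0.915759999999992*j^6 + 98.901456*j^5 + 94.172136*j^4 - 36.95788*j^3 - 196.762632*j^2 - 171.928416*j - 73.034632)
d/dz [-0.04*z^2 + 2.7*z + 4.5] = 2.7 - 0.08*z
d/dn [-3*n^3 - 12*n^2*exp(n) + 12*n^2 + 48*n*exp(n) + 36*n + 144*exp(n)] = -12*n^2*exp(n) - 9*n^2 + 24*n*exp(n) + 24*n + 192*exp(n) + 36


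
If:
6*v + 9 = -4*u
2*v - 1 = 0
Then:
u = -3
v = 1/2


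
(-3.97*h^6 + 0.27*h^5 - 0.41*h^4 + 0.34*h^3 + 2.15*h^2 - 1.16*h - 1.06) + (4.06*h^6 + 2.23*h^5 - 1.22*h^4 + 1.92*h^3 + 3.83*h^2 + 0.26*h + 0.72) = 0.0899999999999994*h^6 + 2.5*h^5 - 1.63*h^4 + 2.26*h^3 + 5.98*h^2 - 0.9*h - 0.34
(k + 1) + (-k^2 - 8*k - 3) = -k^2 - 7*k - 2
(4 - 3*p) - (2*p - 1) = 5 - 5*p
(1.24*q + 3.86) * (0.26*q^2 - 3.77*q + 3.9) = 0.3224*q^3 - 3.6712*q^2 - 9.7162*q + 15.054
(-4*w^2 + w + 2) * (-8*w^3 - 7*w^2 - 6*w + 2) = 32*w^5 + 20*w^4 + w^3 - 28*w^2 - 10*w + 4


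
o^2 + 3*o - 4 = (o - 1)*(o + 4)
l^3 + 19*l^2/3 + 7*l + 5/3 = (l + 1/3)*(l + 1)*(l + 5)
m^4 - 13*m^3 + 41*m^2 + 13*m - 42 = (m - 7)*(m - 6)*(m - 1)*(m + 1)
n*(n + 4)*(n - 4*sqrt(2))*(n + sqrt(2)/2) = n^4 - 7*sqrt(2)*n^3/2 + 4*n^3 - 14*sqrt(2)*n^2 - 4*n^2 - 16*n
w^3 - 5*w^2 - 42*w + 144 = (w - 8)*(w - 3)*(w + 6)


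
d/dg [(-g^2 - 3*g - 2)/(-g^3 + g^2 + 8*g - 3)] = (-g^4 - 6*g^3 - 11*g^2 + 10*g + 25)/(g^6 - 2*g^5 - 15*g^4 + 22*g^3 + 58*g^2 - 48*g + 9)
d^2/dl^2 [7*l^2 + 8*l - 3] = 14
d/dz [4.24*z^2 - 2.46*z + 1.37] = 8.48*z - 2.46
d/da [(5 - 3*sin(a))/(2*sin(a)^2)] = (3*sin(a) - 10)*cos(a)/(2*sin(a)^3)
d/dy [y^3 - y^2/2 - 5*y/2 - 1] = 3*y^2 - y - 5/2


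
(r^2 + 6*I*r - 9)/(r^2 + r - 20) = (r^2 + 6*I*r - 9)/(r^2 + r - 20)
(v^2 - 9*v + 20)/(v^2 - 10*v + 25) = (v - 4)/(v - 5)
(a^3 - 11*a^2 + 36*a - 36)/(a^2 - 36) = (a^2 - 5*a + 6)/(a + 6)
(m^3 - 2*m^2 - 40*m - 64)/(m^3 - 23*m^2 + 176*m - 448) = (m^2 + 6*m + 8)/(m^2 - 15*m + 56)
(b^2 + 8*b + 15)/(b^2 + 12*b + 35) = (b + 3)/(b + 7)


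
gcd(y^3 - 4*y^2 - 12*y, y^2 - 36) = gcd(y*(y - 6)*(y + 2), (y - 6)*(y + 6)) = y - 6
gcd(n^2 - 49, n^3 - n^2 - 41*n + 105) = n + 7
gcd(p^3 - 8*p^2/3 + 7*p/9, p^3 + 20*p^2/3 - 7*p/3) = p^2 - p/3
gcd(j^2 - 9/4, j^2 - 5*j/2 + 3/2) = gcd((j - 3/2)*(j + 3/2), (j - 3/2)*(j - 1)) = j - 3/2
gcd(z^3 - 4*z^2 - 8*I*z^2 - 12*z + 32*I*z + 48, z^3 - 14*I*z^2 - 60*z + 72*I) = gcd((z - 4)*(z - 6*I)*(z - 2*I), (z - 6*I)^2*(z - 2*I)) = z^2 - 8*I*z - 12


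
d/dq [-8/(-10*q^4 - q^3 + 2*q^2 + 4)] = 8*q*(-40*q^2 - 3*q + 4)/(10*q^4 + q^3 - 2*q^2 - 4)^2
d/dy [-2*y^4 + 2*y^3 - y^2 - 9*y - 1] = -8*y^3 + 6*y^2 - 2*y - 9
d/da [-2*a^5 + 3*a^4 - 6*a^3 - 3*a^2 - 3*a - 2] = -10*a^4 + 12*a^3 - 18*a^2 - 6*a - 3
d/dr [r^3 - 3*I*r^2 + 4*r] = 3*r^2 - 6*I*r + 4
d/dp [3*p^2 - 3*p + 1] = 6*p - 3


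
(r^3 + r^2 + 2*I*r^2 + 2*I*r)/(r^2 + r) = r + 2*I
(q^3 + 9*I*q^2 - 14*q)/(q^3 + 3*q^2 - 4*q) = (q^2 + 9*I*q - 14)/(q^2 + 3*q - 4)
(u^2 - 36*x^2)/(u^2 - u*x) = (u^2 - 36*x^2)/(u*(u - x))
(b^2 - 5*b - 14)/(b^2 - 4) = (b - 7)/(b - 2)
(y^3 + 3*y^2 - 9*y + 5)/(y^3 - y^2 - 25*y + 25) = (y - 1)/(y - 5)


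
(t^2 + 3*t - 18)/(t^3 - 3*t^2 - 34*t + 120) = (t - 3)/(t^2 - 9*t + 20)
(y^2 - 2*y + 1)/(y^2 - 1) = (y - 1)/(y + 1)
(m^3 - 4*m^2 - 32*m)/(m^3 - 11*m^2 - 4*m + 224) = m/(m - 7)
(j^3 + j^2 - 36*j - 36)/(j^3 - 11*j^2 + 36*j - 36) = (j^2 + 7*j + 6)/(j^2 - 5*j + 6)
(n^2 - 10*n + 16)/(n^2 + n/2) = 2*(n^2 - 10*n + 16)/(n*(2*n + 1))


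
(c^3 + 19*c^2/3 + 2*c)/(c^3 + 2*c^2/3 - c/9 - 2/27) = 9*c*(c + 6)/(9*c^2 + 3*c - 2)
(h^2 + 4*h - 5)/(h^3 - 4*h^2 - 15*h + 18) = (h + 5)/(h^2 - 3*h - 18)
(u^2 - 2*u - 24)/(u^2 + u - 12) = (u - 6)/(u - 3)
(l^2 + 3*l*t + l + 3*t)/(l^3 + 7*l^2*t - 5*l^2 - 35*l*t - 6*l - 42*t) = (l + 3*t)/(l^2 + 7*l*t - 6*l - 42*t)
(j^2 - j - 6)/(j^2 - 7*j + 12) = (j + 2)/(j - 4)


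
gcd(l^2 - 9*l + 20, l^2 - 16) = l - 4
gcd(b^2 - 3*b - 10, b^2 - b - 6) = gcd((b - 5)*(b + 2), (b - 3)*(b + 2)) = b + 2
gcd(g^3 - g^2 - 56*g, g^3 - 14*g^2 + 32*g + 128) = g - 8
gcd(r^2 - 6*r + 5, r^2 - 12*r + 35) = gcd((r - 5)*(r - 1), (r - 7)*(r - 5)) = r - 5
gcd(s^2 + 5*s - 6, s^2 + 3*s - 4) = s - 1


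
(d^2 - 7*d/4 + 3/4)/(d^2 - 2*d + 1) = (d - 3/4)/(d - 1)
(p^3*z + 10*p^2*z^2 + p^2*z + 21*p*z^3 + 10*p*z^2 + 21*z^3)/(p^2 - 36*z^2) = z*(p^3 + 10*p^2*z + p^2 + 21*p*z^2 + 10*p*z + 21*z^2)/(p^2 - 36*z^2)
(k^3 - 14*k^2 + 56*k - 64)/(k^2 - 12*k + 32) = k - 2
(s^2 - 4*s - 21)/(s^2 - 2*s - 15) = (s - 7)/(s - 5)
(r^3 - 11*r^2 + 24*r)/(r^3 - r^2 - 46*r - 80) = r*(r - 3)/(r^2 + 7*r + 10)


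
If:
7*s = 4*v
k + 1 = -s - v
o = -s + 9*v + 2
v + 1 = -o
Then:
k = -1/2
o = -15/22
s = -2/11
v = -7/22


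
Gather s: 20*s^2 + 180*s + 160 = 20*s^2 + 180*s + 160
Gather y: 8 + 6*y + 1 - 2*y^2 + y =-2*y^2 + 7*y + 9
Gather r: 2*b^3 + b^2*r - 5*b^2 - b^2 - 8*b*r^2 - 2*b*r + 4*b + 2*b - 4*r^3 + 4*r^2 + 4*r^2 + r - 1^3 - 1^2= 2*b^3 - 6*b^2 + 6*b - 4*r^3 + r^2*(8 - 8*b) + r*(b^2 - 2*b + 1) - 2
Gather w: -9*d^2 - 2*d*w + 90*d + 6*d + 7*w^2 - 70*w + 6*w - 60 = -9*d^2 + 96*d + 7*w^2 + w*(-2*d - 64) - 60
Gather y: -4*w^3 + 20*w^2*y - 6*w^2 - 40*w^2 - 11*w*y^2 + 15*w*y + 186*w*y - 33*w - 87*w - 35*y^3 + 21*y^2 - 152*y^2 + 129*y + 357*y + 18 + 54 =-4*w^3 - 46*w^2 - 120*w - 35*y^3 + y^2*(-11*w - 131) + y*(20*w^2 + 201*w + 486) + 72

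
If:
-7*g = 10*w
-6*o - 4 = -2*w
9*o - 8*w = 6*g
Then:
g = -12/5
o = -8/75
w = 42/25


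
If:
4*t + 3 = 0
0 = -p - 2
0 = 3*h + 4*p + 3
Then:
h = 5/3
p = -2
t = -3/4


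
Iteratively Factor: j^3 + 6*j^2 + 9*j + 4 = (j + 1)*(j^2 + 5*j + 4) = (j + 1)^2*(j + 4)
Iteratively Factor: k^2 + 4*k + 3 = (k + 3)*(k + 1)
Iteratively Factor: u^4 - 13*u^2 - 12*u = (u + 1)*(u^3 - u^2 - 12*u) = (u - 4)*(u + 1)*(u^2 + 3*u) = (u - 4)*(u + 1)*(u + 3)*(u)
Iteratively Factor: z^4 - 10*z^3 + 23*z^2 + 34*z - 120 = (z + 2)*(z^3 - 12*z^2 + 47*z - 60) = (z - 3)*(z + 2)*(z^2 - 9*z + 20) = (z - 4)*(z - 3)*(z + 2)*(z - 5)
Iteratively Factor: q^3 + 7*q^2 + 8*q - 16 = (q + 4)*(q^2 + 3*q - 4) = (q + 4)^2*(q - 1)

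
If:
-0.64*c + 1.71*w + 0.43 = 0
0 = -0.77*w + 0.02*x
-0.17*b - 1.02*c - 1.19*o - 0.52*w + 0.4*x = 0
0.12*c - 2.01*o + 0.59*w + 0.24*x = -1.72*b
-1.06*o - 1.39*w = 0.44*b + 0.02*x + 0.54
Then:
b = -0.53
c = 0.72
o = -0.33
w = 0.02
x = 0.66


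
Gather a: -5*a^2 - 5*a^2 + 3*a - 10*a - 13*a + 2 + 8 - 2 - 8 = -10*a^2 - 20*a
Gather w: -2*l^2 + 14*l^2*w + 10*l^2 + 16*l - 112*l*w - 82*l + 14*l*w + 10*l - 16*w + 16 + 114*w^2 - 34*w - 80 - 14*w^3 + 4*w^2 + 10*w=8*l^2 - 56*l - 14*w^3 + 118*w^2 + w*(14*l^2 - 98*l - 40) - 64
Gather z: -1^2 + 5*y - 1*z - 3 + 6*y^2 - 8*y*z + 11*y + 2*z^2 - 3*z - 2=6*y^2 + 16*y + 2*z^2 + z*(-8*y - 4) - 6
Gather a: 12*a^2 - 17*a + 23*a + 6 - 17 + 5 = 12*a^2 + 6*a - 6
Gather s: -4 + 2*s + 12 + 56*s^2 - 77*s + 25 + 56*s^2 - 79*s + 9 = 112*s^2 - 154*s + 42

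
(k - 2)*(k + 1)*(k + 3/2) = k^3 + k^2/2 - 7*k/2 - 3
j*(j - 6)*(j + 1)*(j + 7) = j^4 + 2*j^3 - 41*j^2 - 42*j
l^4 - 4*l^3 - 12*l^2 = l^2*(l - 6)*(l + 2)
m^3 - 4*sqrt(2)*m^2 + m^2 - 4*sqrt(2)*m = m*(m + 1)*(m - 4*sqrt(2))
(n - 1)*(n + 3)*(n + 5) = n^3 + 7*n^2 + 7*n - 15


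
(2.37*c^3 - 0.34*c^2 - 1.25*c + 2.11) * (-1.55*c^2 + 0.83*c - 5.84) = -3.6735*c^5 + 2.4941*c^4 - 12.1855*c^3 - 2.3224*c^2 + 9.0513*c - 12.3224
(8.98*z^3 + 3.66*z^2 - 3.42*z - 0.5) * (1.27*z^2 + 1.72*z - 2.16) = 11.4046*z^5 + 20.0938*z^4 - 17.445*z^3 - 14.423*z^2 + 6.5272*z + 1.08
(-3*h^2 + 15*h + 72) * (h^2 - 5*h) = -3*h^4 + 30*h^3 - 3*h^2 - 360*h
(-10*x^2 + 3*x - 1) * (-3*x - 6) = 30*x^3 + 51*x^2 - 15*x + 6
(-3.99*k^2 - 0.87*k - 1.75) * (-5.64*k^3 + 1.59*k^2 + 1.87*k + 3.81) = 22.5036*k^5 - 1.4373*k^4 + 1.0254*k^3 - 19.6113*k^2 - 6.5872*k - 6.6675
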